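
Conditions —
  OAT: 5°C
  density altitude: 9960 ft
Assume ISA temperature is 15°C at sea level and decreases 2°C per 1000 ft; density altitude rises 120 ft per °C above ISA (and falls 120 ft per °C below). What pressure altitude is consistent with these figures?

9000 ft

DA = PA + 120 × (OAT − (15 − 2·PA/1000)) = PA + 120·OAT − 1800 + 0.24·PA = 1.24·PA + 120·OAT − 1800.
So 1.24·PA = 9960 − 120 × 5 + 1800 = 11160.
PA = 11160 / 1.24 = 9000 ft.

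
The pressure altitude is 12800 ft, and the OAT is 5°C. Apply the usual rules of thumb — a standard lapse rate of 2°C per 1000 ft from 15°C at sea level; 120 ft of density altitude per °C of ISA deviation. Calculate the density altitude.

ISA temperature at 12800 ft = 15 − 2 × (12800/1000) = -10.6°C.
ISA deviation = 5 − (-10.6) = +15.6°C.
Density altitude = 12800 + 120 × (15.6) = 12800 + (+1872) = 14672 ft.

14672 ft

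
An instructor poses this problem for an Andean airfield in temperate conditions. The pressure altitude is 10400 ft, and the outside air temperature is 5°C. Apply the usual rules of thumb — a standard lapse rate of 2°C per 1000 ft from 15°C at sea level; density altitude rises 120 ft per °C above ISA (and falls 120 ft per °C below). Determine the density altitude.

ISA temperature at 10400 ft = 15 − 2 × (10400/1000) = -5.8°C.
ISA deviation = 5 − (-5.8) = +10.8°C.
Density altitude = 10400 + 120 × (10.8) = 10400 + (+1296) = 11696 ft.

11696 ft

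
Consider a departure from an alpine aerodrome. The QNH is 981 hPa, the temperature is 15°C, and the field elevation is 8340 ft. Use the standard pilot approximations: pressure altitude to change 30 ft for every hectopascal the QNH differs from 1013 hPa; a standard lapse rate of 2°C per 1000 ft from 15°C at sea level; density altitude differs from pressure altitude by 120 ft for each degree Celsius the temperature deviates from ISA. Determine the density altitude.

Pressure altitude = 8340 + (1013 − 981) × 30 = 8340 + (+960) = 9300 ft.
ISA temperature at 9300 ft = 15 − 2 × (9300/1000) = -3.6°C.
ISA deviation = 15 − (-3.6) = +18.6°C.
Density altitude = 9300 + 120 × (18.6) = 11532 ft.

11532 ft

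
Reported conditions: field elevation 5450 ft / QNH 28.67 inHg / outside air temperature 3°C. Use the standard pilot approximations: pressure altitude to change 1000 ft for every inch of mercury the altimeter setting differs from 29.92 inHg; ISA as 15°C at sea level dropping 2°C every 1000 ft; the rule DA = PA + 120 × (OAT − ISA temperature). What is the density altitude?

6868 ft

Pressure altitude = 5450 + (29.92 − 28.67) × 1000 = 5450 + (+1250) = 6700 ft.
ISA temperature at 6700 ft = 15 − 2 × (6700/1000) = 1.6°C.
ISA deviation = 3 − 1.6 = +1.4°C.
Density altitude = 6700 + 120 × (1.4) = 6868 ft.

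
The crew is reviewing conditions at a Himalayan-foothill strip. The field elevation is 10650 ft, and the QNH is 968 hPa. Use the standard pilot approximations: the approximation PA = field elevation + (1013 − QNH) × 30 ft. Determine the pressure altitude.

12000 ft

Pressure correction = (1013 − 968) × 30 = +1350 ft.
Pressure altitude = 10650 + (+1350) = 12000 ft.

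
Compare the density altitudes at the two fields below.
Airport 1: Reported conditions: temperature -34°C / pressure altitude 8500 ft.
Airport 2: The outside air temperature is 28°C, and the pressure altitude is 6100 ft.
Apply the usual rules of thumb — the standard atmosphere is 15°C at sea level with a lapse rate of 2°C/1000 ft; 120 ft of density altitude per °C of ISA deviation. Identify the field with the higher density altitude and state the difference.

Airport 1: ISA temp = -2°C, deviation -32°C, DA = 8500 + 120 × (-32) = 4660 ft.
Airport 2: ISA temp = 2.8°C, deviation +25.2°C, DA = 6100 + 120 × 25.2 = 9124 ft.
Airport 2 is higher by 9124 − 4660 = 4464 ft.

Airport 2 by 4464 ft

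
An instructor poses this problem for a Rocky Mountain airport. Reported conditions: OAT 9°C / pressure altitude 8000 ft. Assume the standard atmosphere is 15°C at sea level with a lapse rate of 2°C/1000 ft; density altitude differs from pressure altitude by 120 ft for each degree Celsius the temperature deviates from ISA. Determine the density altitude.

ISA temperature at 8000 ft = 15 − 2 × (8000/1000) = -1°C.
ISA deviation = 9 − (-1) = +10°C.
Density altitude = 8000 + 120 × (10) = 8000 + (+1200) = 9200 ft.

9200 ft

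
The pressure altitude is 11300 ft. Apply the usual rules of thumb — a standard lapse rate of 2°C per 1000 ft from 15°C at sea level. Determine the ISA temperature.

ISA temperature = 15 − 2 × (11300/1000) = 15 − 22.6 = -7.6°C.

-7.6°C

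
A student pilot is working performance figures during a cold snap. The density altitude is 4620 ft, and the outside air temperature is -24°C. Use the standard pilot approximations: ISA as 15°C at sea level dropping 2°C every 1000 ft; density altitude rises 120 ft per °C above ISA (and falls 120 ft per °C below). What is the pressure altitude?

DA = PA + 120 × (OAT − (15 − 2·PA/1000)) = PA + 120·OAT − 1800 + 0.24·PA = 1.24·PA + 120·OAT − 1800.
So 1.24·PA = 4620 − 120 × (-24) + 1800 = 9300.
PA = 9300 / 1.24 = 7500 ft.

7500 ft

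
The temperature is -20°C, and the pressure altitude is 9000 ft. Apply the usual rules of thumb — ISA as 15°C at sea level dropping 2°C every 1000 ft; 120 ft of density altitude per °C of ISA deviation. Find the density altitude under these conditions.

ISA temperature at 9000 ft = 15 − 2 × (9000/1000) = -3°C.
ISA deviation = -20 − (-3) = -17°C.
Density altitude = 9000 + 120 × (-17) = 9000 + (-2040) = 6960 ft.

6960 ft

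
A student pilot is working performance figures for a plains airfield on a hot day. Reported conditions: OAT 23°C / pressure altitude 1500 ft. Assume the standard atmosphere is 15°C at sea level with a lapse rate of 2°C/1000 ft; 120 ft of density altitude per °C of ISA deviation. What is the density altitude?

2820 ft

ISA temperature at 1500 ft = 15 − 2 × (1500/1000) = 12°C.
ISA deviation = 23 − 12 = +11°C.
Density altitude = 1500 + 120 × (11) = 1500 + (+1320) = 2820 ft.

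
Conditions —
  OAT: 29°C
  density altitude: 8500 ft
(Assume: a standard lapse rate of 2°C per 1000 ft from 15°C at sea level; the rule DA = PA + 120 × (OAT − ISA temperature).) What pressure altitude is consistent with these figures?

5500 ft

DA = PA + 120 × (OAT − (15 − 2·PA/1000)) = PA + 120·OAT − 1800 + 0.24·PA = 1.24·PA + 120·OAT − 1800.
So 1.24·PA = 8500 − 120 × 29 + 1800 = 6820.
PA = 6820 / 1.24 = 5500 ft.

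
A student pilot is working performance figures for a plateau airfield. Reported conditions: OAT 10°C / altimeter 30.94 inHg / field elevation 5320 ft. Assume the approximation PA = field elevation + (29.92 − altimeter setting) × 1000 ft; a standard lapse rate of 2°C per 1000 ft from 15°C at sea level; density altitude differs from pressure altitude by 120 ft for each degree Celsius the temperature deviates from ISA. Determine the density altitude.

4732 ft

Pressure altitude = 5320 + (29.92 − 30.94) × 1000 = 5320 + (-1020) = 4300 ft.
ISA temperature at 4300 ft = 15 − 2 × (4300/1000) = 6.4°C.
ISA deviation = 10 − 6.4 = +3.6°C.
Density altitude = 4300 + 120 × (3.6) = 4732 ft.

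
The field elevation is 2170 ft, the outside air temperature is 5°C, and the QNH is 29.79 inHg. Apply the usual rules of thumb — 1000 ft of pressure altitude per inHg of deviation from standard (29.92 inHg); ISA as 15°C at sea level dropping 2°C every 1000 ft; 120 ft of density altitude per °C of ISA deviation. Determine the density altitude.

1652 ft

Pressure altitude = 2170 + (29.92 − 29.79) × 1000 = 2170 + (+130) = 2300 ft.
ISA temperature at 2300 ft = 15 − 2 × (2300/1000) = 10.4°C.
ISA deviation = 5 − 10.4 = -5.4°C.
Density altitude = 2300 + 120 × (-5.4) = 1652 ft.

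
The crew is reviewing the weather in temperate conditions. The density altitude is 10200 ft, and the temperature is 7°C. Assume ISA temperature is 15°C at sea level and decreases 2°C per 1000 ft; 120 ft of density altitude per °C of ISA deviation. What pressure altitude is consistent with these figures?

9000 ft

DA = PA + 120 × (OAT − (15 − 2·PA/1000)) = PA + 120·OAT − 1800 + 0.24·PA = 1.24·PA + 120·OAT − 1800.
So 1.24·PA = 10200 − 120 × 7 + 1800 = 11160.
PA = 11160 / 1.24 = 9000 ft.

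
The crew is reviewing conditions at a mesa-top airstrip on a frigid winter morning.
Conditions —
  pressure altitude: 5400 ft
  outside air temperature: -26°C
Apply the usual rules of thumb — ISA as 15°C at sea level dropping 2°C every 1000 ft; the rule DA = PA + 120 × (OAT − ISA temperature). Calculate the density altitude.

1776 ft

ISA temperature at 5400 ft = 15 − 2 × (5400/1000) = 4.2°C.
ISA deviation = -26 − 4.2 = -30.2°C.
Density altitude = 5400 + 120 × (-30.2) = 5400 + (-3624) = 1776 ft.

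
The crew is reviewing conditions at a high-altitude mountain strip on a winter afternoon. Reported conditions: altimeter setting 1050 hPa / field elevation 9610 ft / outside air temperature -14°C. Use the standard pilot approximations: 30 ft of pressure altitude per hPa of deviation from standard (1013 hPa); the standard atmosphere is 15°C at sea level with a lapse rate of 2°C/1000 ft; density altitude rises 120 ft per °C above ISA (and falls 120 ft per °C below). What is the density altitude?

Pressure altitude = 9610 + (1013 − 1050) × 30 = 9610 + (-1110) = 8500 ft.
ISA temperature at 8500 ft = 15 − 2 × (8500/1000) = -2°C.
ISA deviation = -14 − (-2) = -12°C.
Density altitude = 8500 + 120 × (-12) = 7060 ft.

7060 ft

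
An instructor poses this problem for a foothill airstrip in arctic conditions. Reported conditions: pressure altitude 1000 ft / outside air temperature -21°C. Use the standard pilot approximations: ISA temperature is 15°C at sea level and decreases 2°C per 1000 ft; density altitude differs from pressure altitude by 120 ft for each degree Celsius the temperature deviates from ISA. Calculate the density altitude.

ISA temperature at 1000 ft = 15 − 2 × (1000/1000) = 13°C.
ISA deviation = -21 − 13 = -34°C.
Density altitude = 1000 + 120 × (-34) = 1000 + (-4080) = -3080 ft.

-3080 ft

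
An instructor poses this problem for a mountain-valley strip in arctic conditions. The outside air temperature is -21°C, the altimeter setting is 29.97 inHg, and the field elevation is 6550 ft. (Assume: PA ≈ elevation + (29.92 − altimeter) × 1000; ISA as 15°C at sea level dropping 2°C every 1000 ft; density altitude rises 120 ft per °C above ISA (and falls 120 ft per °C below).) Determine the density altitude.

3740 ft

Pressure altitude = 6550 + (29.92 − 29.97) × 1000 = 6550 + (-50) = 6500 ft.
ISA temperature at 6500 ft = 15 − 2 × (6500/1000) = 2°C.
ISA deviation = -21 − 2 = -23°C.
Density altitude = 6500 + 120 × (-23) = 3740 ft.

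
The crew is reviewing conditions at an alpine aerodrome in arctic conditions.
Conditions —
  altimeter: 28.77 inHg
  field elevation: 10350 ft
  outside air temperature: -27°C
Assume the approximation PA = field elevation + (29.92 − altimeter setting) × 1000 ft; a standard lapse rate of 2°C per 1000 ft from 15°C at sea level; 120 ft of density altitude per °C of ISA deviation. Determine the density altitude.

Pressure altitude = 10350 + (29.92 − 28.77) × 1000 = 10350 + (+1150) = 11500 ft.
ISA temperature at 11500 ft = 15 − 2 × (11500/1000) = -8°C.
ISA deviation = -27 − (-8) = -19°C.
Density altitude = 11500 + 120 × (-19) = 9220 ft.

9220 ft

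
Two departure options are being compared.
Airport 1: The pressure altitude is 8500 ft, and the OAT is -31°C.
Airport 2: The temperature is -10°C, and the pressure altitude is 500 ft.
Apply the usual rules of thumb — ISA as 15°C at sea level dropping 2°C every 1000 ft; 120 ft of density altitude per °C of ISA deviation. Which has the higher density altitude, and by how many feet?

Airport 1 by 7400 ft

Airport 1: ISA temp = -2°C, deviation -29°C, DA = 8500 + 120 × (-29) = 5020 ft.
Airport 2: ISA temp = 14°C, deviation -24°C, DA = 500 + 120 × (-24) = -2380 ft.
Airport 1 is higher by 5020 − (-2380) = 7400 ft.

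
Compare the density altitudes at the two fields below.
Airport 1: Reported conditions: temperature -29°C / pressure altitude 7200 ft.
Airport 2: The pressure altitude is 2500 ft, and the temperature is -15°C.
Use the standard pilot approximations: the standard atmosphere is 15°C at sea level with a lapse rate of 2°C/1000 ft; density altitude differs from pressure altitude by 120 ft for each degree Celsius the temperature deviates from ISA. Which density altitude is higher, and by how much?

Airport 1 by 4148 ft

Airport 1: ISA temp = 0.6°C, deviation -29.6°C, DA = 7200 + 120 × (-29.6) = 3648 ft.
Airport 2: ISA temp = 10°C, deviation -25°C, DA = 2500 + 120 × (-25) = -500 ft.
Airport 1 is higher by 3648 − (-500) = 4148 ft.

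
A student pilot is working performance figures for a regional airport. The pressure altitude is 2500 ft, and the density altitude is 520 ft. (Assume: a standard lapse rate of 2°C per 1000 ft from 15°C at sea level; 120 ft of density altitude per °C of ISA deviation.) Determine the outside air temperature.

Density altitude − pressure altitude = 520 − 2500 = -1980 ft.
At 120 ft/°C that is an ISA deviation of -1980/120 = -16.5°C.
ISA temperature at 2500 ft = 15 − 2 × (2500/1000) = 10°C.
OAT = ISA + deviation = 10 + (-16.5) = -6.5°C.

-6.5°C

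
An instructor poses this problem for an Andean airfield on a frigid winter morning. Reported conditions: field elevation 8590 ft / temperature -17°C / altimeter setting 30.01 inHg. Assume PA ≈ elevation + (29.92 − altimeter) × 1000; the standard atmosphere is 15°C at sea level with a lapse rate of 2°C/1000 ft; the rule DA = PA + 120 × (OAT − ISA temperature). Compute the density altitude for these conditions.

Pressure altitude = 8590 + (29.92 − 30.01) × 1000 = 8590 + (-90) = 8500 ft.
ISA temperature at 8500 ft = 15 − 2 × (8500/1000) = -2°C.
ISA deviation = -17 − (-2) = -15°C.
Density altitude = 8500 + 120 × (-15) = 6700 ft.

6700 ft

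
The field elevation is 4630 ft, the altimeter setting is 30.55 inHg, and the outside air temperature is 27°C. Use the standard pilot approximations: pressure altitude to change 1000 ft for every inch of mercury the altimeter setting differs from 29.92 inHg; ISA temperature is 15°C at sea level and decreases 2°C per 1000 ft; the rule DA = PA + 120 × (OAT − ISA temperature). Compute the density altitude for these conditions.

6400 ft

Pressure altitude = 4630 + (29.92 − 30.55) × 1000 = 4630 + (-630) = 4000 ft.
ISA temperature at 4000 ft = 15 − 2 × (4000/1000) = 7°C.
ISA deviation = 27 − 7 = +20°C.
Density altitude = 4000 + 120 × (20) = 6400 ft.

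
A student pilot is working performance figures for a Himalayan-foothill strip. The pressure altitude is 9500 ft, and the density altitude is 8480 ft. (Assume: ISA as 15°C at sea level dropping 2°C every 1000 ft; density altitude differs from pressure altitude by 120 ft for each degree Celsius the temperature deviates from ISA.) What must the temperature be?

Density altitude − pressure altitude = 8480 − 9500 = -1020 ft.
At 120 ft/°C that is an ISA deviation of -1020/120 = -8.5°C.
ISA temperature at 9500 ft = 15 − 2 × (9500/1000) = -4°C.
OAT = ISA + deviation = -4 + (-8.5) = -12.5°C.

-12.5°C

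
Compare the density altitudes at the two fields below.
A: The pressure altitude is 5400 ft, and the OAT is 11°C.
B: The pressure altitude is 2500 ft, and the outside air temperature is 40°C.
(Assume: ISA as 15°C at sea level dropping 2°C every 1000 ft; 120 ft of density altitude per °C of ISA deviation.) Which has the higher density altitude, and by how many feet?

A: ISA temp = 4.2°C, deviation +6.8°C, DA = 5400 + 120 × 6.8 = 6216 ft.
B: ISA temp = 10°C, deviation +30°C, DA = 2500 + 120 × 30 = 6100 ft.
A is higher by 6216 − 6100 = 116 ft.

A by 116 ft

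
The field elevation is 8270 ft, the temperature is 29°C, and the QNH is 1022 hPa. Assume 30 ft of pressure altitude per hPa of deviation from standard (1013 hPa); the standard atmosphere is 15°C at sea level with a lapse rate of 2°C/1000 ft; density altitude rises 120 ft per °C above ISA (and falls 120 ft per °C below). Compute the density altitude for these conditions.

11600 ft

Pressure altitude = 8270 + (1013 − 1022) × 30 = 8270 + (-270) = 8000 ft.
ISA temperature at 8000 ft = 15 − 2 × (8000/1000) = -1°C.
ISA deviation = 29 − (-1) = +30°C.
Density altitude = 8000 + 120 × (30) = 11600 ft.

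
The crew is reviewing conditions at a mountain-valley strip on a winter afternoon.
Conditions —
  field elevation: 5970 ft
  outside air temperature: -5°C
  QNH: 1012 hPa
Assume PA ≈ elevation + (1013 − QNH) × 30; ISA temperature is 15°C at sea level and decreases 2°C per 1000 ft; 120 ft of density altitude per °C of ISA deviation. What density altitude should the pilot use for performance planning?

Pressure altitude = 5970 + (1013 − 1012) × 30 = 5970 + (+30) = 6000 ft.
ISA temperature at 6000 ft = 15 − 2 × (6000/1000) = 3°C.
ISA deviation = -5 − 3 = -8°C.
Density altitude = 6000 + 120 × (-8) = 5040 ft.

5040 ft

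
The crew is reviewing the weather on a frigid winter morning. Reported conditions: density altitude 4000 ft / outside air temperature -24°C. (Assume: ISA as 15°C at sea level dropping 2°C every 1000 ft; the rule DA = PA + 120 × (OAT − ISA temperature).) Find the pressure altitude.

DA = PA + 120 × (OAT − (15 − 2·PA/1000)) = PA + 120·OAT − 1800 + 0.24·PA = 1.24·PA + 120·OAT − 1800.
So 1.24·PA = 4000 − 120 × (-24) + 1800 = 8680.
PA = 8680 / 1.24 = 7000 ft.

7000 ft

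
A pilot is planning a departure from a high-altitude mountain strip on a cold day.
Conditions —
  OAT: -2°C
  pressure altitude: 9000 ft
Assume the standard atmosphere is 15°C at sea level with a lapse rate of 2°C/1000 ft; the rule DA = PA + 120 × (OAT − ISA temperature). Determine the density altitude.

9120 ft

ISA temperature at 9000 ft = 15 − 2 × (9000/1000) = -3°C.
ISA deviation = -2 − (-3) = +1°C.
Density altitude = 9000 + 120 × (1) = 9000 + (+120) = 9120 ft.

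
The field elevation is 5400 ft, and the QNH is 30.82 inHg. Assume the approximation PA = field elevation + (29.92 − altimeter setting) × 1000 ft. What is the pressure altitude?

Pressure correction = (29.92 − 30.82) × 1000 = -900 ft.
Pressure altitude = 5400 + (-900) = 4500 ft.

4500 ft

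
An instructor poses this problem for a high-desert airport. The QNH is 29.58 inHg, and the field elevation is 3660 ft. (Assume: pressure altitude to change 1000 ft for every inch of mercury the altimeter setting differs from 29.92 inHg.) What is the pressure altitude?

Pressure correction = (29.92 − 29.58) × 1000 = +340 ft.
Pressure altitude = 3660 + (+340) = 4000 ft.

4000 ft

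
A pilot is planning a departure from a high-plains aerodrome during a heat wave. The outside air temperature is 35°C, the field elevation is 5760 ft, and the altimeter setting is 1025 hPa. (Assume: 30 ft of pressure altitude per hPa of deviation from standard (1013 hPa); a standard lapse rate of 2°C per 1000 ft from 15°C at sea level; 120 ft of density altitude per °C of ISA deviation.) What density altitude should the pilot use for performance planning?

9096 ft

Pressure altitude = 5760 + (1013 − 1025) × 30 = 5760 + (-360) = 5400 ft.
ISA temperature at 5400 ft = 15 − 2 × (5400/1000) = 4.2°C.
ISA deviation = 35 − 4.2 = +30.8°C.
Density altitude = 5400 + 120 × (30.8) = 9096 ft.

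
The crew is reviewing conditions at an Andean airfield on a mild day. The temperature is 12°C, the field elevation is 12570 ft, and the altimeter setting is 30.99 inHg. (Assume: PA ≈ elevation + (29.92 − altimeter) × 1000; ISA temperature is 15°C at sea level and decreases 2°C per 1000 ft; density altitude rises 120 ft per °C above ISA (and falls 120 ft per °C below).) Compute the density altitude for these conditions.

Pressure altitude = 12570 + (29.92 − 30.99) × 1000 = 12570 + (-1070) = 11500 ft.
ISA temperature at 11500 ft = 15 − 2 × (11500/1000) = -8°C.
ISA deviation = 12 − (-8) = +20°C.
Density altitude = 11500 + 120 × (20) = 13900 ft.

13900 ft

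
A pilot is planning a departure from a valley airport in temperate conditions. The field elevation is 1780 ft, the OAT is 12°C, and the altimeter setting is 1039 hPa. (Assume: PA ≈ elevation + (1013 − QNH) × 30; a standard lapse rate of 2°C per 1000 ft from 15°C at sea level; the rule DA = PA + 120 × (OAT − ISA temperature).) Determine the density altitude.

880 ft

Pressure altitude = 1780 + (1013 − 1039) × 30 = 1780 + (-780) = 1000 ft.
ISA temperature at 1000 ft = 15 − 2 × (1000/1000) = 13°C.
ISA deviation = 12 − 13 = -1°C.
Density altitude = 1000 + 120 × (-1) = 880 ft.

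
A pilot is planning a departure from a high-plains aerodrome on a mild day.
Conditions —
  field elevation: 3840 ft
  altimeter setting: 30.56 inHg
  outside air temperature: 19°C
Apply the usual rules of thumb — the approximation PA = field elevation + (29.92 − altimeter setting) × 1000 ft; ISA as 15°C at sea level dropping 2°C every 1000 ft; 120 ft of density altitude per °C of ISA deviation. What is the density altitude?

4448 ft

Pressure altitude = 3840 + (29.92 − 30.56) × 1000 = 3840 + (-640) = 3200 ft.
ISA temperature at 3200 ft = 15 − 2 × (3200/1000) = 8.6°C.
ISA deviation = 19 − 8.6 = +10.4°C.
Density altitude = 3200 + 120 × (10.4) = 4448 ft.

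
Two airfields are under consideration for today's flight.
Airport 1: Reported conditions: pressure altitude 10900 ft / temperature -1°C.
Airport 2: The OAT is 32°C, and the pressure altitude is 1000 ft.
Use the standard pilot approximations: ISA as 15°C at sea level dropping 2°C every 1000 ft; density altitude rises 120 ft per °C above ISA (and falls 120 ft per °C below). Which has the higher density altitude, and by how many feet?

Airport 1: ISA temp = -6.8°C, deviation +5.8°C, DA = 10900 + 120 × 5.8 = 11596 ft.
Airport 2: ISA temp = 13°C, deviation +19°C, DA = 1000 + 120 × 19 = 3280 ft.
Airport 1 is higher by 11596 − 3280 = 8316 ft.

Airport 1 by 8316 ft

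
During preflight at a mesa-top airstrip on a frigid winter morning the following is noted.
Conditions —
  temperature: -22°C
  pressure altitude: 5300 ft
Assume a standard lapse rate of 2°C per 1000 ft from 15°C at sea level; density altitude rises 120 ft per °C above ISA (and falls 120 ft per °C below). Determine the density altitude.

ISA temperature at 5300 ft = 15 − 2 × (5300/1000) = 4.4°C.
ISA deviation = -22 − 4.4 = -26.4°C.
Density altitude = 5300 + 120 × (-26.4) = 5300 + (-3168) = 2132 ft.

2132 ft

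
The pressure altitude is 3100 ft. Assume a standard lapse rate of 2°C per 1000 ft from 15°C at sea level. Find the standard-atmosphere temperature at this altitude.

8.8°C

ISA temperature = 15 − 2 × (3100/1000) = 15 − 6.2 = 8.8°C.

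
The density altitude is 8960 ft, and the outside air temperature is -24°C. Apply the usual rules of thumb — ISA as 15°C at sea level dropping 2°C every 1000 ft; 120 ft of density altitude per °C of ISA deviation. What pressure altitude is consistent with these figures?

11000 ft

DA = PA + 120 × (OAT − (15 − 2·PA/1000)) = PA + 120·OAT − 1800 + 0.24·PA = 1.24·PA + 120·OAT − 1800.
So 1.24·PA = 8960 − 120 × (-24) + 1800 = 13640.
PA = 13640 / 1.24 = 11000 ft.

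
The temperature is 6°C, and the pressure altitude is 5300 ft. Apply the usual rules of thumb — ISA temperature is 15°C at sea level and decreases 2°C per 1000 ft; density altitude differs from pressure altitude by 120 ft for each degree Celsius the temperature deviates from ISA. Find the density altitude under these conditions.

5492 ft

ISA temperature at 5300 ft = 15 − 2 × (5300/1000) = 4.4°C.
ISA deviation = 6 − 4.4 = +1.6°C.
Density altitude = 5300 + 120 × (1.6) = 5300 + (+192) = 5492 ft.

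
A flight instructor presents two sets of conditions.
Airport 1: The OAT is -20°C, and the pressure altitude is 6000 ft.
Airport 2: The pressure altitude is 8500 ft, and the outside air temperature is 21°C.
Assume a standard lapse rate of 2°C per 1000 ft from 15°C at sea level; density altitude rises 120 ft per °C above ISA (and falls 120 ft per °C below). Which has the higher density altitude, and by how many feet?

Airport 2 by 8020 ft

Airport 1: ISA temp = 3°C, deviation -23°C, DA = 6000 + 120 × (-23) = 3240 ft.
Airport 2: ISA temp = -2°C, deviation +23°C, DA = 8500 + 120 × 23 = 11260 ft.
Airport 2 is higher by 11260 − 3240 = 8020 ft.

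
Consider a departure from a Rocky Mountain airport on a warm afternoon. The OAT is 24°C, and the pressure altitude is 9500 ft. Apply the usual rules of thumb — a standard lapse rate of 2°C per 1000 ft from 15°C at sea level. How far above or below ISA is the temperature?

ISA+28°C

ISA temperature at 9500 ft = 15 − 2 × (9500/1000) = -4°C.
Deviation = OAT − ISA = 24 − (-4) = +28°C.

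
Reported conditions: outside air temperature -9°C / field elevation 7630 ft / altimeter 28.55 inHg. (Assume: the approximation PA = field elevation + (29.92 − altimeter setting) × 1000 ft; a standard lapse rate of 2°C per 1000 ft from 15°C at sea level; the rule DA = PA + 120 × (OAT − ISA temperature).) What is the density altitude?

8280 ft

Pressure altitude = 7630 + (29.92 − 28.55) × 1000 = 7630 + (+1370) = 9000 ft.
ISA temperature at 9000 ft = 15 − 2 × (9000/1000) = -3°C.
ISA deviation = -9 − (-3) = -6°C.
Density altitude = 9000 + 120 × (-6) = 8280 ft.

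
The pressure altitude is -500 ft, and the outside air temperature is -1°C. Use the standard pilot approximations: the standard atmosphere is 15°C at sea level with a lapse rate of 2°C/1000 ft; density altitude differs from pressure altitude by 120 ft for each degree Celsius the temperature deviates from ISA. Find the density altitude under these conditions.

ISA temperature at -500 ft = 15 − 2 × (-500/1000) = 16°C.
ISA deviation = -1 − 16 = -17°C.
Density altitude = -500 + 120 × (-17) = -500 + (-2040) = -2540 ft.

-2540 ft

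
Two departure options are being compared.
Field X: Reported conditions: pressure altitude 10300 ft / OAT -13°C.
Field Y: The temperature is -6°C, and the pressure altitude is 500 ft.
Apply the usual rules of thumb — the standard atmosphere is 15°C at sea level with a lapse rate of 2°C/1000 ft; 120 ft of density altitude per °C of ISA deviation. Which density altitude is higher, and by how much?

Field X by 11312 ft

Field X: ISA temp = -5.6°C, deviation -7.4°C, DA = 10300 + 120 × (-7.4) = 9412 ft.
Field Y: ISA temp = 14°C, deviation -20°C, DA = 500 + 120 × (-20) = -1900 ft.
Field X is higher by 9412 − (-1900) = 11312 ft.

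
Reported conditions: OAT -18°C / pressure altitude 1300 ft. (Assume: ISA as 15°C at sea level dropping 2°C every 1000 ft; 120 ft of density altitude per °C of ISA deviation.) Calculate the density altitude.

-2348 ft

ISA temperature at 1300 ft = 15 − 2 × (1300/1000) = 12.4°C.
ISA deviation = -18 − 12.4 = -30.4°C.
Density altitude = 1300 + 120 × (-30.4) = 1300 + (-3648) = -2348 ft.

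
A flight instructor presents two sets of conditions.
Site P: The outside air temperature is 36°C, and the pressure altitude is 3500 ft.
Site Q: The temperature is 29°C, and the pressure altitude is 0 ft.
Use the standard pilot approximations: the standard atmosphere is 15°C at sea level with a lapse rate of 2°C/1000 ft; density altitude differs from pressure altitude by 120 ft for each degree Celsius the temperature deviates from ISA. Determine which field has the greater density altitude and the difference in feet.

Site P by 5180 ft

Site P: ISA temp = 8°C, deviation +28°C, DA = 3500 + 120 × 28 = 6860 ft.
Site Q: ISA temp = 15°C, deviation +14°C, DA = 0 + 120 × 14 = 1680 ft.
Site P is higher by 6860 − 1680 = 5180 ft.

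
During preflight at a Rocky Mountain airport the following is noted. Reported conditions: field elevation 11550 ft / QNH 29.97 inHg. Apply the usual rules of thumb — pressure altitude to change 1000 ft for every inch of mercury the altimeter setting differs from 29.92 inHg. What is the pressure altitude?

11500 ft

Pressure correction = (29.92 − 29.97) × 1000 = -50 ft.
Pressure altitude = 11550 + (-50) = 11500 ft.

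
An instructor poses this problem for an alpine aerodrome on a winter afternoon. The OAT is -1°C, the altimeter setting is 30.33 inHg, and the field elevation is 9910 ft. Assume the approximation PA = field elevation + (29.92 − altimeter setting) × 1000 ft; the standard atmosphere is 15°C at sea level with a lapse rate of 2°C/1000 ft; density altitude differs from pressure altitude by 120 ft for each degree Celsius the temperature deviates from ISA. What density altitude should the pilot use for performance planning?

Pressure altitude = 9910 + (29.92 − 30.33) × 1000 = 9910 + (-410) = 9500 ft.
ISA temperature at 9500 ft = 15 − 2 × (9500/1000) = -4°C.
ISA deviation = -1 − (-4) = +3°C.
Density altitude = 9500 + 120 × (3) = 9860 ft.

9860 ft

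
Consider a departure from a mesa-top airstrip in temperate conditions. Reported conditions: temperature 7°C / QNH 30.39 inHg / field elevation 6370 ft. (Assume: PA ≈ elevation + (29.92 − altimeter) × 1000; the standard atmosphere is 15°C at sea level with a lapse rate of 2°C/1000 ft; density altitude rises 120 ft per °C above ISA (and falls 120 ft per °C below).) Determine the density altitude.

Pressure altitude = 6370 + (29.92 − 30.39) × 1000 = 6370 + (-470) = 5900 ft.
ISA temperature at 5900 ft = 15 − 2 × (5900/1000) = 3.2°C.
ISA deviation = 7 − 3.2 = +3.8°C.
Density altitude = 5900 + 120 × (3.8) = 6356 ft.

6356 ft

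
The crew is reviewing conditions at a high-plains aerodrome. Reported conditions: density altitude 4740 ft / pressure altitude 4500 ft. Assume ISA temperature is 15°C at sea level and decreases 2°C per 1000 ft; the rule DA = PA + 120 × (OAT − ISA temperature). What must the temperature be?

Density altitude − pressure altitude = 4740 − 4500 = +240 ft.
At 120 ft/°C that is an ISA deviation of 240/120 = +2°C.
ISA temperature at 4500 ft = 15 − 2 × (4500/1000) = 6°C.
OAT = ISA + deviation = 6 + (+2) = 8°C.

8°C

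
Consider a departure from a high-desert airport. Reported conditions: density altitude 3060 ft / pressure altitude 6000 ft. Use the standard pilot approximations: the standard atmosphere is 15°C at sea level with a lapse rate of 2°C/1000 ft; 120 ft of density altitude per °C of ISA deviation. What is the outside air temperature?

Density altitude − pressure altitude = 3060 − 6000 = -2940 ft.
At 120 ft/°C that is an ISA deviation of -2940/120 = -24.5°C.
ISA temperature at 6000 ft = 15 − 2 × (6000/1000) = 3°C.
OAT = ISA + deviation = 3 + (-24.5) = -21.5°C.

-21.5°C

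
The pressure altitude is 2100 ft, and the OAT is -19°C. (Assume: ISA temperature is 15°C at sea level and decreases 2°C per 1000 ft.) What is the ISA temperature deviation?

ISA-29.8°C

ISA temperature at 2100 ft = 15 − 2 × (2100/1000) = 10.8°C.
Deviation = OAT − ISA = -19 − 10.8 = -29.8°C.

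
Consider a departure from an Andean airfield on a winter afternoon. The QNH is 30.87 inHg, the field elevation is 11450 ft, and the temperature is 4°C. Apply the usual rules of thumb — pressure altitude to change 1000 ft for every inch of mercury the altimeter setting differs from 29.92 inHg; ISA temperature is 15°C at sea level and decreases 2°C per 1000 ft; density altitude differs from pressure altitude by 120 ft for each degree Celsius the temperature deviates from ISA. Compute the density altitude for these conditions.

Pressure altitude = 11450 + (29.92 − 30.87) × 1000 = 11450 + (-950) = 10500 ft.
ISA temperature at 10500 ft = 15 − 2 × (10500/1000) = -6°C.
ISA deviation = 4 − (-6) = +10°C.
Density altitude = 10500 + 120 × (10) = 11700 ft.

11700 ft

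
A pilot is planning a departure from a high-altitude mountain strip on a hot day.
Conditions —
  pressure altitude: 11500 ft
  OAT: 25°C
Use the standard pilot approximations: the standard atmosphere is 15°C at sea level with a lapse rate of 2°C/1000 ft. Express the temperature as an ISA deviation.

ISA temperature at 11500 ft = 15 − 2 × (11500/1000) = -8°C.
Deviation = OAT − ISA = 25 − (-8) = +33°C.

ISA+33°C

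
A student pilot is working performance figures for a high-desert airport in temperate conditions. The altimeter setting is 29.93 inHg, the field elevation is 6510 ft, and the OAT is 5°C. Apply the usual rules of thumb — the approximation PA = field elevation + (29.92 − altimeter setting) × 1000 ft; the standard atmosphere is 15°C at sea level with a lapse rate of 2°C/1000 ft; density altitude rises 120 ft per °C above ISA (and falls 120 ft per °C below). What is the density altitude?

Pressure altitude = 6510 + (29.92 − 29.93) × 1000 = 6510 + (-10) = 6500 ft.
ISA temperature at 6500 ft = 15 − 2 × (6500/1000) = 2°C.
ISA deviation = 5 − 2 = +3°C.
Density altitude = 6500 + 120 × (3) = 6860 ft.

6860 ft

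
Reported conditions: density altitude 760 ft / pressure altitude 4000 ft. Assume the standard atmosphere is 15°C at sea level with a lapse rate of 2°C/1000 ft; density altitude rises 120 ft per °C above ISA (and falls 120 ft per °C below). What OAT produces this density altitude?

Density altitude − pressure altitude = 760 − 4000 = -3240 ft.
At 120 ft/°C that is an ISA deviation of -3240/120 = -27°C.
ISA temperature at 4000 ft = 15 − 2 × (4000/1000) = 7°C.
OAT = ISA + deviation = 7 + (-27) = -20°C.

-20°C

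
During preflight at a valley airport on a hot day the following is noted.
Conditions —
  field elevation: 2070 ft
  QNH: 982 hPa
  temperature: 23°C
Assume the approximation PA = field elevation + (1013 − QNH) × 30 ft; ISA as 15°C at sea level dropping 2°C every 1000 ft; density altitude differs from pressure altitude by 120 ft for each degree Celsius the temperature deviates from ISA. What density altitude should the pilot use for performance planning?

4680 ft

Pressure altitude = 2070 + (1013 − 982) × 30 = 2070 + (+930) = 3000 ft.
ISA temperature at 3000 ft = 15 − 2 × (3000/1000) = 9°C.
ISA deviation = 23 − 9 = +14°C.
Density altitude = 3000 + 120 × (14) = 4680 ft.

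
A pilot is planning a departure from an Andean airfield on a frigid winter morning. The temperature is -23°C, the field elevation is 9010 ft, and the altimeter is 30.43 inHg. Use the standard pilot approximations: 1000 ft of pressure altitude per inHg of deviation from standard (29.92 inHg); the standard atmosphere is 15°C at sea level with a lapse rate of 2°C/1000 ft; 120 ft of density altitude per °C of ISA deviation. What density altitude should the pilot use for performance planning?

5980 ft

Pressure altitude = 9010 + (29.92 − 30.43) × 1000 = 9010 + (-510) = 8500 ft.
ISA temperature at 8500 ft = 15 − 2 × (8500/1000) = -2°C.
ISA deviation = -23 − (-2) = -21°C.
Density altitude = 8500 + 120 × (-21) = 5980 ft.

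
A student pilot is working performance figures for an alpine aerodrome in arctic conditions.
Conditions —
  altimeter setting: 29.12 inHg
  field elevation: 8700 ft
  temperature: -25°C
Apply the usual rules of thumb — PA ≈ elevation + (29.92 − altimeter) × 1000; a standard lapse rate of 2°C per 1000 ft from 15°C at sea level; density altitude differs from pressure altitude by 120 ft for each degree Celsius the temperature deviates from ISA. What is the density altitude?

Pressure altitude = 8700 + (29.92 − 29.12) × 1000 = 8700 + (+800) = 9500 ft.
ISA temperature at 9500 ft = 15 − 2 × (9500/1000) = -4°C.
ISA deviation = -25 − (-4) = -21°C.
Density altitude = 9500 + 120 × (-21) = 6980 ft.

6980 ft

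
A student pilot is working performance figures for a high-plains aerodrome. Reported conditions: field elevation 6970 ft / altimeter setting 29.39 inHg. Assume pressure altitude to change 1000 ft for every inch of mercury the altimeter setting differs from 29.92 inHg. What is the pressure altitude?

7500 ft

Pressure correction = (29.92 − 29.39) × 1000 = +530 ft.
Pressure altitude = 6970 + (+530) = 7500 ft.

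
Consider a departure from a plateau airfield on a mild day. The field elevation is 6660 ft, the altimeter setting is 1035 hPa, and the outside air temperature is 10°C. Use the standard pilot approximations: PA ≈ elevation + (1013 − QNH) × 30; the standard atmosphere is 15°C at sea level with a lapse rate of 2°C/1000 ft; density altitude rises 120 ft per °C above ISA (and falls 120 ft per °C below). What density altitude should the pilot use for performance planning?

Pressure altitude = 6660 + (1013 − 1035) × 30 = 6660 + (-660) = 6000 ft.
ISA temperature at 6000 ft = 15 − 2 × (6000/1000) = 3°C.
ISA deviation = 10 − 3 = +7°C.
Density altitude = 6000 + 120 × (7) = 6840 ft.

6840 ft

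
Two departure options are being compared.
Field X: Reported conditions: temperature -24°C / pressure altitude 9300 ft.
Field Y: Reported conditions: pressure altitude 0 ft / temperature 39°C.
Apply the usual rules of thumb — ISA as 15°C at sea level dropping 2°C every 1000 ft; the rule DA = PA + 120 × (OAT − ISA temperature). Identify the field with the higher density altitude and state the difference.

Field X: ISA temp = -3.6°C, deviation -20.4°C, DA = 9300 + 120 × (-20.4) = 6852 ft.
Field Y: ISA temp = 15°C, deviation +24°C, DA = 0 + 120 × 24 = 2880 ft.
Field X is higher by 6852 − 2880 = 3972 ft.

Field X by 3972 ft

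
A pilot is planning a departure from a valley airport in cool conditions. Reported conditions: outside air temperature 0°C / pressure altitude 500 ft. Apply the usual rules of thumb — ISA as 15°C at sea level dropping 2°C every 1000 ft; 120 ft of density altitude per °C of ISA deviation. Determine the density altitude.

-1180 ft

ISA temperature at 500 ft = 15 − 2 × (500/1000) = 14°C.
ISA deviation = 0 − 14 = -14°C.
Density altitude = 500 + 120 × (-14) = 500 + (-1680) = -1180 ft.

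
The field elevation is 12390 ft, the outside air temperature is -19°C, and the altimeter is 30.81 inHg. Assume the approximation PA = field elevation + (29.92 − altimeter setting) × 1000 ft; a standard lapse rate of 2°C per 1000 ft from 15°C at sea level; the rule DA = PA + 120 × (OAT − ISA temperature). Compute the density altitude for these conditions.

Pressure altitude = 12390 + (29.92 − 30.81) × 1000 = 12390 + (-890) = 11500 ft.
ISA temperature at 11500 ft = 15 − 2 × (11500/1000) = -8°C.
ISA deviation = -19 − (-8) = -11°C.
Density altitude = 11500 + 120 × (-11) = 10180 ft.

10180 ft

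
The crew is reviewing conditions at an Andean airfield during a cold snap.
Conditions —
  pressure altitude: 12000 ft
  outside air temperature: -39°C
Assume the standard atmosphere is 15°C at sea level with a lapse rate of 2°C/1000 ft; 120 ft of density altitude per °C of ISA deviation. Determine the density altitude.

ISA temperature at 12000 ft = 15 − 2 × (12000/1000) = -9°C.
ISA deviation = -39 − (-9) = -30°C.
Density altitude = 12000 + 120 × (-30) = 12000 + (-3600) = 8400 ft.

8400 ft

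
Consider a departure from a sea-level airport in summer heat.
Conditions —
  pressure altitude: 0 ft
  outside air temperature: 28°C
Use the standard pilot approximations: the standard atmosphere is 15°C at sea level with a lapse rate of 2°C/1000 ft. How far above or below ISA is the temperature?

ISA temperature at 0 ft = 15 − 2 × (0/1000) = 15°C.
Deviation = OAT − ISA = 28 − 15 = +13°C.

ISA+13°C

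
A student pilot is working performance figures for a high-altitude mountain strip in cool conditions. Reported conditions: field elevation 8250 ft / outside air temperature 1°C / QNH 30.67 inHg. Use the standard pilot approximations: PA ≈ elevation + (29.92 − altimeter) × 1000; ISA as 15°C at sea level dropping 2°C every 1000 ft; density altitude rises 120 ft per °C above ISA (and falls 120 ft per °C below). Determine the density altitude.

Pressure altitude = 8250 + (29.92 − 30.67) × 1000 = 8250 + (-750) = 7500 ft.
ISA temperature at 7500 ft = 15 − 2 × (7500/1000) = 0°C.
ISA deviation = 1 − 0 = +1°C.
Density altitude = 7500 + 120 × (1) = 7620 ft.

7620 ft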